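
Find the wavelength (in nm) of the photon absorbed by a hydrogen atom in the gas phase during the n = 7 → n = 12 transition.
6768.3019 nm

First, find the transition energy using E_n = -13.6057 / n² eV:
E_7 = -13.6057 / 7² = -0.2776673469 eV
E_12 = -13.6057 / 12² = -0.0944840278 eV

Photon energy: |ΔE| = |E_12 - E_7| = 0.1831833191 eV

Convert to wavelength using E = hc/λ with hc = 1239.84 eV·nm:
λ = hc/E = 1239.84 eV·nm / 0.1831833191 eV
λ = 6768.3019 nm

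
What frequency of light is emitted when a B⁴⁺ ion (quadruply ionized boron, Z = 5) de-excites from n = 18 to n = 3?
8.88461e+15 Hz

First, find the transition energy:
E_18 = -13.6057 × 5² / 18² = -1.0498225 eV
E_3 = -13.6057 × 5² / 3² = -37.7936111 eV
|ΔE| = |E_3 - E_18| = 36.7437886 eV

Convert to Joules: E = 36.7437886 eV × (1.602177 × 10⁻¹⁹ J/eV) = 5.8870053e-18 J

Using E = hf:
f = E/h = 5.8870053e-18 J / (6.62607 × 10⁻³⁴ J·s)
f = 8.88461e+15 Hz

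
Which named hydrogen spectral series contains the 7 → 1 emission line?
Lyman series

The spectral series in hydrogen are named based on the final (lower) energy level:
- Lyman series: n_final = 1 (ultraviolet)
- Balmer series: n_final = 2 (visible/near-UV)
- Paschen series: n_final = 3 (infrared)
- Brackett series: n_final = 4 (infrared)
- Pfund series: n_final = 5 (far infrared)

Since this transition ends at n = 1, it belongs to the Lyman series.

For reference, this 7 → 1 line has photon energy
ΔE = 13.6057 eV × (1/1² - 1/7²) = 13.3280 eV,
corresponding to wavelength λ = hc/ΔE = 1239.84 eV·nm / 13.3280 eV = 93.03 nm in the ultraviolet region.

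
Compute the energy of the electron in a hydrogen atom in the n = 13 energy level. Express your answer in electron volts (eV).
-0.08051 eV

The energy levels of a hydrogen-like atom are given by:
E_n = -13.6057 eV / n²

For n = 13:
E_13 = -13.6057 eV / 13²
E_13 = -13.6057 eV / 169
E_13 = -0.08051 eV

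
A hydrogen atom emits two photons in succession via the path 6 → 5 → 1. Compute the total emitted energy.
13.2278 eV

The energy levels of hydrogen are E_n = -13.6057 / n² eV.

First transition (6 → 5):
ΔE₁ = |E_5 - E_6|
ΔE₁ = |-0.5442280000 - (-0.3779361111)| = 0.1662919 eV

Second transition (5 → 1):
ΔE₂ = |E_1 - E_5|
ΔE₂ = |-13.6057000000 - (-0.5442280000)| = 13.0614720 eV

Total energy released:
E_total = ΔE₁ + ΔE₂ = 0.1662919 + 13.0614720 = 13.2278 eV

Note: This equals the direct transition 6 → 1: 13.2278 eV ✓
Energy is conserved regardless of the path taken.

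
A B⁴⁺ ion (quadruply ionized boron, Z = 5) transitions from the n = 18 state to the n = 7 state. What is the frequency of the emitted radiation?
1.42e+15 Hz

First, find the transition energy:
E_18 = -13.6057 × 5² / 18² = -1.0498225 eV
E_7 = -13.6057 × 5² / 7² = -6.9416837 eV
|ΔE| = |E_7 - E_18| = 5.8918612 eV

Convert to Joules: E = 5.8918612 eV × (1.602177 × 10⁻¹⁹ J/eV) = 9.4398e-19 J

Using E = hf:
f = E/h = 9.4398e-19 J / (6.62607 × 10⁻³⁴ J·s)
f = 1.42e+15 Hz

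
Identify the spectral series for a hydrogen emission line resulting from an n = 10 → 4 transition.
Brackett series

The spectral series in hydrogen are named based on the final (lower) energy level:
- Lyman series: n_final = 1 (ultraviolet)
- Balmer series: n_final = 2 (visible/near-UV)
- Paschen series: n_final = 3 (infrared)
- Brackett series: n_final = 4 (infrared)
- Pfund series: n_final = 5 (far infrared)

Since this transition ends at n = 4, it belongs to the Brackett series.

For reference, this 10 → 4 line has photon energy
ΔE = 13.6057 eV × (1/4² - 1/10²) = 0.71429925000 eV,
corresponding to wavelength λ = hc/ΔE = 1239.84 eV·nm / 0.71429925000 eV = 1735.74311 nm in the infrared region.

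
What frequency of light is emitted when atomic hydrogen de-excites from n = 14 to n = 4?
1.88830e+14 Hz

First, find the transition energy:
E_14 = -13.6057 / 14² = -0.069416837 eV
E_4 = -13.6057 / 4² = -0.850356250 eV
|ΔE| = |E_4 - E_14| = 0.780939413 eV

Convert to Joules: E = 0.780939413 eV × (1.602177 × 10⁻¹⁹ J/eV) = 1.2512032e-19 J

Using E = hf:
f = E/h = 1.2512032e-19 J / (6.62607 × 10⁻³⁴ J·s)
f = 1.88830e+14 Hz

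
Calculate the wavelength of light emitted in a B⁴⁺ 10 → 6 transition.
205.03 nm

First, find the transition energy using E_n = -13.6057 Z² / n² eV:
E_10 = -13.6057 × 5² / 10² = -3.401425 eV
E_6 = -13.6057 × 5² / 6² = -9.448403 eV

Photon energy: |ΔE| = |E_6 - E_10| = 6.046978 eV

Convert to wavelength using E = hc/λ with hc = 1239.84 eV·nm:
λ = hc/E = 1239.84 eV·nm / 6.046978 eV
λ = 205.03 nm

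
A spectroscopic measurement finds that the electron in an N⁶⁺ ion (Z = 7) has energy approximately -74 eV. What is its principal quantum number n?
n = 3

The exact energy levels follow E_n = -13.6057 Z² / n² eV with Z = 7.

The measured value (-74 eV) is reported to only 2 significant figures, so we must test candidate n values and see which one matches to that precision.

Candidate energies:
  n = 1:  E = -13.6057 × 7² / 1² = -666.67930 eV
  n = 2:  E = -13.6057 × 7² / 2² = -166.66983 eV
  n = 3:  E = -13.6057 × 7² / 3² = -74.07548 eV  ← matches
  n = 4:  E = -13.6057 × 7² / 4² = -41.66746 eV
  n = 5:  E = -13.6057 × 7² / 5² = -26.66717 eV

Checking against the measurement of -74 eV (2 sig figs), only n = 3 agrees:
E_3 = -74.07548 eV, which rounds to -74 eV ✓

Therefore n = 3.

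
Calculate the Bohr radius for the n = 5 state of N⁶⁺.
0.1890 nm (or 1.8899 Å)

The Bohr radius formula is:
r_n = n² a₀ / Z

where a₀ = 0.0529177 nm is the Bohr radius.

For N⁶⁺ (Z = 7) at n = 5:
r_5 = 5² × 0.0529177 nm / 7
r_5 = 25 × 0.0529177 nm / 7
r_5 = 1.32294 nm / 7
r_5 = 0.1890 nm

The electron orbits at approximately 0.1890 nm from the nucleus.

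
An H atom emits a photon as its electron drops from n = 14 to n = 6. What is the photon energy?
0.30852 eV

The energy levels are E_n = -13.6057 eV / n².

Energy at n = 14: E_14 = -13.6057 / 14² = -0.06941684 eV
Energy at n = 6: E_6 = -13.6057 / 6² = -0.37793611 eV

For emission (electron falling to lower state), the photon energy is:
E_photon = E_14 - E_6 = |-0.06941684 - (-0.37793611)|
E_photon = 0.30852 eV

This energy is carried away by the emitted photon.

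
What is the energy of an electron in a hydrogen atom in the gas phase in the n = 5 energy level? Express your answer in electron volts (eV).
-0.54 eV

The energy levels of a hydrogen-like atom are given by:
E_n = -13.6057 eV / n²

For n = 5:
E_5 = -13.6057 eV / 5²
E_5 = -13.6057 eV / 25
E_5 = -0.54 eV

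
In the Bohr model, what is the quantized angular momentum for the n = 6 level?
6.3274e-34 J·s (or 6ℏ)

In the Bohr model, angular momentum is quantized:
L = nℏ

where ℏ = h/(2π) = 1.054572e-34 J·s

For n = 6:
L = 6 × 1.054572e-34 J·s
L = 6.3274e-34 J·s

This can also be written as L = 6ℏ.
The angular momentum is an integer multiple of the reduced Planck constant.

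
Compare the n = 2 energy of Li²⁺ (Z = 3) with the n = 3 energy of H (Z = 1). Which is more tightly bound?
Li²⁺ at n = 2 (E = -30.613 eV)

Using E_n = -13.6057 Z² / n² eV:

Li²⁺ (Z = 3) at n = 2:
E = -13.6057 × 3² / 2² = -13.6057 × 9 / 4 = -30.612825 eV

H (Z = 1) at n = 3:
E = -13.6057 × 1² / 3² = -13.6057 × 1 / 9 = -1.511744 eV

Since -30.612825 eV < -1.511744 eV,
Li²⁺ at n = 2 is more tightly bound (requires more energy to ionize).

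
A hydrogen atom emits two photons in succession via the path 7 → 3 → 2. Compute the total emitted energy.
3.124 eV

The energy levels of hydrogen are E_n = -13.6057 / n² eV.

First transition (7 → 3):
ΔE₁ = |E_3 - E_7|
ΔE₁ = |-1.511744444 - (-0.277667347)| = 1.234077 eV

Second transition (3 → 2):
ΔE₂ = |E_2 - E_3|
ΔE₂ = |-3.401425000 - (-1.511744444)| = 1.889681 eV

Total energy released:
E_total = ΔE₁ + ΔE₂ = 1.234077 + 1.889681 = 3.124 eV

Note: This equals the direct transition 7 → 2: 3.124 eV ✓
Energy is conserved regardless of the path taken.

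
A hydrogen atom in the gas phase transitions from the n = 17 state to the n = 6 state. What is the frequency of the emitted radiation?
8.0001e+13 Hz

First, find the transition energy:
E_17 = -13.6057 / 17² = -0.04707855 eV
E_6 = -13.6057 / 6² = -0.37793611 eV
|ΔE| = |E_6 - E_17| = 0.33085756 eV

Convert to Joules: E = 0.33085756 eV × (1.602177 × 10⁻¹⁹ J/eV) = 5.300924e-20 J

Using E = hf:
f = E/h = 5.300924e-20 J / (6.62607 × 10⁻³⁴ J·s)
f = 8.0001e+13 Hz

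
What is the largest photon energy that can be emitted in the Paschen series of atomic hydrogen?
1.511744 eV

The series limit corresponds to the transition from n = ∞ to n = 3.
This is the highest energy (shortest wavelength) transition in the Paschen series.

E_∞ = 0 eV
E_3 = -13.6057 / 3² = -1.511744 eV

Energy at series limit:
ΔE = E_∞ - E_3 = 0 - (-1.511744) = 1.511744 eV

This energy equals the ionization energy from the n = 3 state of hydrogen.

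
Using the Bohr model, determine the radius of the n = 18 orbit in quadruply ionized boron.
3.4291 nm (or 34.2907 Å)

The Bohr radius formula is:
r_n = n² a₀ / Z

where a₀ = 0.0529177 nm is the Bohr radius.

For B⁴⁺ (Z = 5) at n = 18:
r_18 = 18² × 0.0529177 nm / 5
r_18 = 324 × 0.0529177 nm / 5
r_18 = 17.14533 nm / 5
r_18 = 3.4291 nm

The electron orbits at approximately 3.4291 nm from the nucleus.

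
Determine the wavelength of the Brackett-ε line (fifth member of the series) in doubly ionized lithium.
201.88 nm

The lines of a series are numbered from the longest wavelength (smallest ΔE) outward; the fifth line is the transition from n = n_f + 5 to n_f.
The Brackett series has all transitions ending at n_f = 4.

For Li²⁺ (Z = 3), the fifth line (ε-line) is the jump from n = 9 to n = 4:
E_9 = -13.6057 × 3² / 9² = -1.511744 eV
E_4 = -13.6057 × 3² / 4² = -7.653206 eV
ΔE = E_9 - E_4 = 6.141462 eV

λ = hc/E = 1239.84 eV·nm / 6.141462 eV
λ = 201.88 nm

This is the ε-line of the Brackett series in Li²⁺.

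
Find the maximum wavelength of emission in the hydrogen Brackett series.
4050.0673 nm

The longest wavelength corresponds to the smallest energy transition in the series.
The Brackett series has all transitions ending at n_f = 4.

For H, the first line (α-line) is the jump from n = 5 to n = 4:
E_5 = -13.6057 / 5² = -0.5442280000 eV
E_4 = -13.6057 / 4² = -0.8503562500 eV
ΔE = E_5 - E_4 = 0.3061282500 eV

λ = hc/E = 1239.84 eV·nm / 0.3061282500 eV
λ = 4050.0673 nm

This is the α-line of the Brackett series in H.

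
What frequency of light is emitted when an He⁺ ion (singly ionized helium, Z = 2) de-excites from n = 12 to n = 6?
2.7415e+14 Hz

First, find the transition energy:
E_12 = -13.6057 × 2² / 12² = -0.3779361 eV
E_6 = -13.6057 × 2² / 6² = -1.5117444 eV
|ΔE| = |E_6 - E_12| = 1.1338083 eV

Convert to Joules: E = 1.1338083 eV × (1.602177 × 10⁻¹⁹ J/eV) = 1.816562e-19 J

Using E = hf:
f = E/h = 1.816562e-19 J / (6.62607 × 10⁻³⁴ J·s)
f = 2.7415e+14 Hz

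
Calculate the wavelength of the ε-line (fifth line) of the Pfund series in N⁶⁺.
61.990825 nm

The lines of a series are numbered from the longest wavelength (smallest ΔE) outward; the fifth line is the transition from n = n_f + 5 to n_f.
The Pfund series has all transitions ending at n_f = 5.

For N⁶⁺ (Z = 7), the fifth line (ε-line) is the jump from n = 10 to n = 5:
E_10 = -13.6057 × 7² / 10² = -6.66679300 eV
E_5 = -13.6057 × 7² / 5² = -26.66717200 eV
ΔE = E_10 - E_5 = 20.00037900 eV

λ = hc/E = 1239.84 eV·nm / 20.00037900 eV
λ = 61.990825 nm

This is the ε-line of the Pfund series in N⁶⁺.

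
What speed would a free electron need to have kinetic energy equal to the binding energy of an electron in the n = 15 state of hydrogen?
1.4585e+05 m/s (or 0.049% of c)

The binding energy at n = 15 for hydrogen is:
E_15 = -13.6057/15² = -0.060469778 eV
|E_15| = 0.060469778 eV

Convert to Joules:
KE = 0.060469778 eV × (1.602177 × 10⁻¹⁹ J/eV) = 9.688329e-21 J

Using KE = ½mv²:
v = √(2·KE/m_e)
v = √(2 × 9.688329e-21 J / 9.10938 × 10⁻³¹ kg)
v = 1.4585e+05 m/s

This is approximately 0.049% the speed of light.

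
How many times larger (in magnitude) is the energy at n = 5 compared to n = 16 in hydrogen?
10.24

Using E_n = -13.6057 Z² / n² eV with Z = 1:

E_5 = -13.6057 / 5² = -13.6057 / 25 = -0.54422800 eV
E_16 = -13.6057 / 16² = -13.6057 / 256 = -0.05314727 eV

The ratio is:
E_5/E_16 = (-0.54422800) / (-0.05314727)
E_5/E_16 = (-13.6057/25) / (-13.6057/256)
E_5/E_16 = 256/25
E_5/E_16 = 10.24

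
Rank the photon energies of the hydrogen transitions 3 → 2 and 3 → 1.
3 → 1

Calculate the energy for each transition:

Transition 3 → 2:
ΔE₁ = |E_2 - E_3| = |-13.6057/2² - (-13.6057/3²)|
ΔE₁ = |-3.401425000 - (-1.511744444)| = 1.889681 eV

Transition 3 → 1:
ΔE₂ = |E_1 - E_3| = |-13.6057/1² - (-13.6057/3²)|
ΔE₂ = |-13.605700000 - (-1.511744444)| = 12.093956 eV

Since 12.093956 eV > 1.889681 eV, the transition 3 → 1 emits the more energetic photon.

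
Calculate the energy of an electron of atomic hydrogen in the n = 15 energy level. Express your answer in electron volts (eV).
-0.06 eV

The energy levels of a hydrogen-like atom are given by:
E_n = -13.6057 eV / n²

For n = 15:
E_15 = -13.6057 eV / 15²
E_15 = -13.6057 eV / 225
E_15 = -0.06 eV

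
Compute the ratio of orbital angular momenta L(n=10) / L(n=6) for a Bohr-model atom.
1.66667

In the Bohr model, L_n = nℏ, so the ratio is purely the ratio of quantum numbers:

L_10/L_6 = 10ℏ / 6ℏ = 10/6 = 1.66667

The angular momentum scales linearly with n.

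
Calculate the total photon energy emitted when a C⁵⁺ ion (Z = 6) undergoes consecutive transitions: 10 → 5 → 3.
49.5247 eV

The energy levels of C⁵⁺ are E_n = -13.6057 × 6² / n² eV.

First transition (10 → 5):
ΔE₁ = |E_5 - E_10|
ΔE₁ = |-19.5922080000 - (-4.8980520000)| = 14.6941560 eV

Second transition (5 → 3):
ΔE₂ = |E_3 - E_5|
ΔE₂ = |-54.4228000000 - (-19.5922080000)| = 34.8305920 eV

Total energy released:
E_total = ΔE₁ + ΔE₂ = 14.6941560 + 34.8305920 = 49.5247 eV

Note: This equals the direct transition 10 → 3: 49.5247 eV ✓
Energy is conserved regardless of the path taken.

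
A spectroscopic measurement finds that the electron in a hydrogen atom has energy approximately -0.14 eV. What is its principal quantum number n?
n = 10

The exact energy levels follow E_n = -13.6057 eV / n².

The measured value (-0.14 eV) is reported to only 2 significant figures, so we must test candidate n values and see which one matches to that precision.

Candidate energies:
  n = 8:  E = -13.6057/8² = -0.212589 eV
  n = 9:  E = -13.6057/9² = -0.167972 eV
  n = 10:  E = -13.6057/10² = -0.136057 eV  ← matches
  n = 11:  E = -13.6057/11² = -0.112444 eV
  n = 12:  E = -13.6057/12² = -0.094484 eV

Checking against the measurement of -0.14 eV (2 sig figs), only n = 10 agrees:
E_10 = -0.136057 eV, which rounds to -0.14 eV ✓

Therefore n = 10.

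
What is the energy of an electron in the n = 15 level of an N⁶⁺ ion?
-2.963019 eV

For hydrogen-like ions, the energy levels scale with Z²:
E_n = -13.6057 Z² / n² eV

For N⁶⁺ (Z = 7) at n = 15:
E_15 = -13.6057 × 7² / 15²
E_15 = -13.6057 × 49 / 225
E_15 = -666.6793 / 225
E_15 = -2.963019 eV

The energy is 49 times more negative than hydrogen at the same n due to the stronger nuclear charge.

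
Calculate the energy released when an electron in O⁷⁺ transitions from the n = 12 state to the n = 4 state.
48.376 eV

The energy levels are E_n = -13.6057 Z² eV / n².

Energy at n = 12: E_12 = -13.6057 × 8² / 12² = -6.046978 eV
Energy at n = 4: E_4 = -13.6057 × 8² / 4² = -54.422800 eV

For emission (electron falling to lower state), the photon energy is:
E_photon = E_12 - E_4 = |-6.046978 - (-54.422800)|
E_photon = 48.376 eV

This energy is carried away by the emitted photon.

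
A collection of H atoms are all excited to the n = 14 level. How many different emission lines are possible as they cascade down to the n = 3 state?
66

The electron can occupy levels n = 3, 4, ..., 14 during de-excitation — that is m = 14 - 3 + 1 = 12 distinct levels.

The number of distinct spectral lines equals the number of ways to choose 2 of these m levels (each pair gives one possible emission transition):

Number of lines = m(m-1)/2 = 12×11/2 = 66

These correspond to all possible transitions between the 12 levels:
14 → 13, 14 → 12, 14 → 11, 14 → 10, 14 → 9, 14 → 8, 14 → 7, 14 → 6...

Each transition produces a photon with a unique energy (and thus wavelength). This count does not depend on Z.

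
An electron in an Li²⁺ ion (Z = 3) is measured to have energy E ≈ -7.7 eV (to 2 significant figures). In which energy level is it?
n = 4

The exact energy levels follow E_n = -13.6057 Z² / n² eV with Z = 3.

The measured value (-7.7 eV) is reported to only 2 significant figures, so we must test candidate n values and see which one matches to that precision.

Candidate energies:
  n = 2:  E = -13.6057 × 3² / 2² = -30.61283 eV
  n = 3:  E = -13.6057 × 3² / 3² = -13.60570 eV
  n = 4:  E = -13.6057 × 3² / 4² = -7.65321 eV  ← matches
  n = 5:  E = -13.6057 × 3² / 5² = -4.89805 eV
  n = 6:  E = -13.6057 × 3² / 6² = -3.40143 eV

Checking against the measurement of -7.7 eV (2 sig figs), only n = 4 agrees:
E_4 = -7.65321 eV, which rounds to -7.7 eV ✓

Therefore n = 4.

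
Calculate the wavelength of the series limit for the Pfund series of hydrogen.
2278.1628 nm

The series limit corresponds to the transition from n = ∞ to n = 5.
This is the highest energy (shortest wavelength) transition in the Pfund series.

E_∞ = 0 eV
E_5 = -13.6057 / 5² = -0.5442280000 eV

Energy at series limit:
ΔE = E_∞ - E_5 = 0 - (-0.5442280000) = 0.5442280000 eV
λ = hc/E = 1239.84 eV·nm / 0.5442280000 eV = 2278.1628 nm

This energy equals the ionization energy from the n = 5 state of hydrogen.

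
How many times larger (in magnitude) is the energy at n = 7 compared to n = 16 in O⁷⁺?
5.224

Using E_n = -13.6057 Z² / n² eV with Z = 8:

E_7 = -13.6057 × 8² / 7² = -870.7648 / 49 = -17.770710204 eV
E_16 = -13.6057 × 8² / 16² = -870.7648 / 256 = -3.401425000 eV

The ratio is:
E_7/E_16 = (-17.770710204) / (-3.401425000)
E_7/E_16 = (-870.7648/49) / (-870.7648/256)
E_7/E_16 = 256/49
E_7/E_16 = 5.224
(Note: the Z² factors cancel in the ratio.)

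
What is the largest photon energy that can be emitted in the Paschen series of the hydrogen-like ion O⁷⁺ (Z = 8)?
96.752 eV

The series limit corresponds to the transition from n = ∞ to n = 3.
This is the highest energy (shortest wavelength) transition in the Paschen series.

E_∞ = 0 eV
E_3 = -13.6057 × 8² / 3² = -96.752 eV

Energy at series limit:
ΔE = E_∞ - E_3 = 0 - (-96.752) = 96.752 eV

This energy equals the ionization energy from the n = 3 state of O⁷⁺.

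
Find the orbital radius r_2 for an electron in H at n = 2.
0.211671 nm (or 2.116709 Å)

The Bohr radius formula is:
r_n = n² a₀ / Z

where a₀ = 0.052917721 nm is the Bohr radius.

For H (Z = 1) at n = 2:
r_2 = 2² × 0.052917721 nm / 1
r_2 = 4 × 0.052917721 nm / 1
r_2 = 0.2116709 nm / 1
r_2 = 0.211671 nm

The electron orbits at approximately 0.211671 nm from the nucleus.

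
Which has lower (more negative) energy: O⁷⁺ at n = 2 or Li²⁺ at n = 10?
O⁷⁺ at n = 2 (E = -217.691 eV)

Using E_n = -13.6057 Z² / n² eV:

O⁷⁺ (Z = 8) at n = 2:
E = -13.6057 × 8² / 2² = -13.6057 × 64 / 4 = -217.691200 eV

Li²⁺ (Z = 3) at n = 10:
E = -13.6057 × 3² / 10² = -13.6057 × 9 / 100 = -1.224513 eV

Since -217.691200 eV < -1.224513 eV,
O⁷⁺ at n = 2 is more tightly bound (requires more energy to ionize).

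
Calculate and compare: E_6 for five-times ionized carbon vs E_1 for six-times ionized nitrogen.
N⁶⁺ at n = 1 (E = -666.679 eV)

Using E_n = -13.6057 Z² / n² eV:

C⁵⁺ (Z = 6) at n = 6:
E = -13.6057 × 6² / 6² = -13.6057 × 36 / 36 = -13.605700 eV

N⁶⁺ (Z = 7) at n = 1:
E = -13.6057 × 7² / 1² = -13.6057 × 49 / 1 = -666.679300 eV

Since -666.679300 eV < -13.605700 eV,
N⁶⁺ at n = 1 is more tightly bound (requires more energy to ionize).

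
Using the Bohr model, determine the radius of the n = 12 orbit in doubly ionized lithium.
2.5401 nm (or 25.4005 Å)

The Bohr radius formula is:
r_n = n² a₀ / Z

where a₀ = 0.0529177 nm is the Bohr radius.

For Li²⁺ (Z = 3) at n = 12:
r_12 = 12² × 0.0529177 nm / 3
r_12 = 144 × 0.0529177 nm / 3
r_12 = 7.62015 nm / 3
r_12 = 2.5401 nm

The electron orbits at approximately 2.5401 nm from the nucleus.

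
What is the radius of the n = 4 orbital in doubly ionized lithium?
0.2822 nm (or 2.8223 Å)

The Bohr radius formula is:
r_n = n² a₀ / Z

where a₀ = 0.0529177 nm is the Bohr radius.

For Li²⁺ (Z = 3) at n = 4:
r_4 = 4² × 0.0529177 nm / 3
r_4 = 16 × 0.0529177 nm / 3
r_4 = 0.84668 nm / 3
r_4 = 0.2822 nm

The electron orbits at approximately 0.2822 nm from the nucleus.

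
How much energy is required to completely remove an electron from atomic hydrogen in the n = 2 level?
3.4014 eV

The ionization energy is the energy needed to remove the electron completely (n → ∞).

For hydrogen, E_n = -13.6057 eV / n².

At n = 2: E_2 = -13.6057 / 2² = -3.4014250 eV
At n = ∞: E_∞ = 0 eV

Ionization energy = E_∞ - E_2 = 0 - (-3.4014250) = 3.4014250 eV
Ionization energy ≈ 3.4014 eV

This is also called the binding energy of the electron in state n = 2.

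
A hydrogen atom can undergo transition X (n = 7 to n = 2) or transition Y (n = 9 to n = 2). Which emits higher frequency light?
9 → 2

Calculate the energy for each transition:

Transition 7 → 2:
ΔE₁ = |E_2 - E_7| = |-13.6057/2² - (-13.6057/7²)|
ΔE₁ = |-3.401425000 - (-0.277667347)| = 3.123758 eV

Transition 9 → 2:
ΔE₂ = |E_2 - E_9| = |-13.6057/2² - (-13.6057/9²)|
ΔE₂ = |-3.401425000 - (-0.167971605)| = 3.233453 eV

Since 3.233453 eV > 3.123758 eV, the transition 9 → 2 emits the more energetic photon.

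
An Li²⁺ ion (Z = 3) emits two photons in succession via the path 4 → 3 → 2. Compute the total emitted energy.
22.9596 eV

The energy levels of Li²⁺ are E_n = -13.6057 × 3² / n² eV.

First transition (4 → 3):
ΔE₁ = |E_3 - E_4|
ΔE₁ = |-13.6057000000 - (-7.6532062500)| = 5.9524938 eV

Second transition (3 → 2):
ΔE₂ = |E_2 - E_3|
ΔE₂ = |-30.6128250000 - (-13.6057000000)| = 17.0071250 eV

Total energy released:
E_total = ΔE₁ + ΔE₂ = 5.9524938 + 17.0071250 = 22.9596 eV

Note: This equals the direct transition 4 → 2: 22.9596 eV ✓
Energy is conserved regardless of the path taken.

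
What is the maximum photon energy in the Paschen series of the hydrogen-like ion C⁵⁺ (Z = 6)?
54.4228 eV

The series limit corresponds to the transition from n = ∞ to n = 3.
This is the highest energy (shortest wavelength) transition in the Paschen series.

E_∞ = 0 eV
E_3 = -13.6057 × 6² / 3² = -54.4228 eV

Energy at series limit:
ΔE = E_∞ - E_3 = 0 - (-54.4228) = 54.4228 eV

This energy equals the ionization energy from the n = 3 state of C⁵⁺.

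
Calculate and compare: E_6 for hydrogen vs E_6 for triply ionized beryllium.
Be³⁺ at n = 6 (E = -6.0470 eV)

Using E_n = -13.6057 Z² / n² eV:

H (Z = 1) at n = 6:
E = -13.6057 × 1² / 6² = -13.6057 × 1 / 36 = -0.3779361 eV

Be³⁺ (Z = 4) at n = 6:
E = -13.6057 × 4² / 6² = -13.6057 × 16 / 36 = -6.0469778 eV

Since -6.0469778 eV < -0.3779361 eV,
Be³⁺ at n = 6 is more tightly bound (requires more energy to ionize).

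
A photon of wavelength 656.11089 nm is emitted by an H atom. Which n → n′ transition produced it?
n = 3 → n = 2

First, find the photon energy from the wavelength (hc = 1239.84 eV·nm):
E = hc/λ = 1239.84 eV·nm / 656.11089 nm = 1.8896806 eV

The energy levels of hydrogen satisfy E_n = -13.6057 / n² eV, so an emission n_i → n_f releases
ΔE = 13.6057 × (1/n_f² − 1/n_i²) eV.

Setting ΔE equal to the photon energy:
1/n_f² − 1/n_i² = 1.8896806 / 13.6057 = 0.13888889

Since 1/n_i² must be positive, we need 1/n_f² > 0.13888889, i.e. n_f ≤ 2. For each allowed n_f, solve n_i = (1/n_f² − 0.13888889)^(−1/2) and check whether it is a whole number:
  n_f = 1: 1/n_i² = 1.00000000 − 0.13888889 = 0.86111111 → n_i = 1.078  (not an integer) ✗
  n_f = 2: 1/n_i² = 0.25000000 − 0.13888889 = 0.11111111 → n_i = 3.000  → integer, n_i = 3 ✓

Only n_f = 2 gives an integer upper level, n_i = 3.

The transition is from n = 3 to n = 2 (emission).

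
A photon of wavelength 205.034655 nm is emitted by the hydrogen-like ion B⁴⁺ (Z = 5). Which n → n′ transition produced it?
n = 10 → n = 6

First, find the photon energy from the wavelength (hc = 1239.84 eV·nm):
E = hc/λ = 1239.84 eV·nm / 205.034655 nm = 6.0469778 eV

The energy levels of B⁴⁺ satisfy E_n = -13.6057 × 5² / n² eV, so an emission n_i → n_f releases
ΔE = 13.6057 × 5² × (1/n_f² − 1/n_i²) eV.

Setting ΔE equal to the photon energy:
1/n_f² − 1/n_i² = 6.0469778 / (13.6057 × 5²) = 0.017777778

Since 1/n_i² must be positive, we need 1/n_f² > 0.017777778, i.e. n_f ≤ 7. For each allowed n_f, solve n_i = (1/n_f² − 0.017777778)^(−1/2) and check whether it is a whole number:
  n_f = 1: 1/n_i² = 1.000000000 − 0.017777778 = 0.982222222 → n_i = 1.009  (not an integer) ✗
  n_f = 2: 1/n_i² = 0.250000000 − 0.017777778 = 0.232222222 → n_i = 2.075  (not an integer) ✗
  n_f = 3: 1/n_i² = 0.111111111 − 0.017777778 = 0.093333333 → n_i = 3.273  (not an integer) ✗
  n_f = 4: 1/n_i² = 0.062500000 − 0.017777778 = 0.044722222 → n_i = 4.729  (not an integer) ✗
  n_f = 5: 1/n_i² = 0.040000000 − 0.017777778 = 0.022222222 → n_i = 6.708  (not an integer) ✗
  n_f = 6: 1/n_i² = 0.027777778 − 0.017777778 = 0.010000000 → n_i = 10.000  → integer, n_i = 10 ✓
  n_f = 7: 1/n_i² = 0.020408163 − 0.017777778 = 0.002630385 → n_i = 19.498  (not an integer) ✗

Only n_f = 6 gives an integer upper level, n_i = 10.

The transition is from n = 10 to n = 6 (emission).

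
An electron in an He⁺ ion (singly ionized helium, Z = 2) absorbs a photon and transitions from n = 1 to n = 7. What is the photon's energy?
53.31213 eV

The energy levels of a hydrogen-like atom are E_n = -13.6057 Z² eV / n².

Energy at n = 1: E_1 = -13.6057 × 2² / 1² = -54.42280000 eV
Energy at n = 7: E_7 = -13.6057 × 2² / 7² = -1.11066939 eV

The excitation energy is the difference:
ΔE = E_7 - E_1
ΔE = -1.11066939 - (-54.42280000)
ΔE = 53.31213 eV

Since this is positive, energy must be absorbed (photon absorption).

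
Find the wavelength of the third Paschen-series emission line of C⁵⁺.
30.3755 nm

The lines of a series are numbered from the longest wavelength (smallest ΔE) outward; the third line is the transition from n = n_f + 3 to n_f.
The Paschen series has all transitions ending at n_f = 3.

For C⁵⁺ (Z = 6), the third line (γ-line) is the jump from n = 6 to n = 3:
E_6 = -13.6057 × 6² / 6² = -13.605700 eV
E_3 = -13.6057 × 6² / 3² = -54.422800 eV
ΔE = E_6 - E_3 = 40.817100 eV

λ = hc/E = 1239.84 eV·nm / 40.817100 eV
λ = 30.3755 nm

This is the γ-line of the Paschen series in C⁵⁺.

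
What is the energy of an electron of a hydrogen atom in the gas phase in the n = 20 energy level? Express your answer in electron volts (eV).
-0.0340 eV

The energy levels of a hydrogen-like atom are given by:
E_n = -13.6057 eV / n²

For n = 20:
E_20 = -13.6057 eV / 20²
E_20 = -13.6057 eV / 400
E_20 = -0.0340 eV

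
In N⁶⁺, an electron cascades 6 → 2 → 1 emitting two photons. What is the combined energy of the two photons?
648.160431 eV

The energy levels of N⁶⁺ are E_n = -13.6057 × 7² / n² eV.

First transition (6 → 2):
ΔE₁ = |E_2 - E_6|
ΔE₁ = |-166.669825000000 - (-18.518869444444)| = 148.150955556 eV

Second transition (2 → 1):
ΔE₂ = |E_1 - E_2|
ΔE₂ = |-666.679300000000 - (-166.669825000000)| = 500.009475000 eV

Total energy released:
E_total = ΔE₁ + ΔE₂ = 148.150955556 + 500.009475000 = 648.160431 eV

Note: This equals the direct transition 6 → 1: 648.160431 eV ✓
Energy is conserved regardless of the path taken.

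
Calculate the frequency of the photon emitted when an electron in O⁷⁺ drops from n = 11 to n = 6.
4.10853e+15 Hz

First, find the transition energy:
E_11 = -13.6057 × 8² / 11² = -7.1964033 eV
E_6 = -13.6057 × 8² / 6² = -24.1879111 eV
|ΔE| = |E_6 - E_11| = 16.9915078 eV

Convert to Joules: E = 16.9915078 eV × (1.602177 × 10⁻¹⁹ J/eV) = 2.7223403e-18 J

Using E = hf:
f = E/h = 2.7223403e-18 J / (6.62607 × 10⁻³⁴ J·s)
f = 4.10853e+15 Hz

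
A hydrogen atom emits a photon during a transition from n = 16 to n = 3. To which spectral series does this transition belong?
Paschen series

The spectral series in hydrogen are named based on the final (lower) energy level:
- Lyman series: n_final = 1 (ultraviolet)
- Balmer series: n_final = 2 (visible/near-UV)
- Paschen series: n_final = 3 (infrared)
- Brackett series: n_final = 4 (infrared)
- Pfund series: n_final = 5 (far infrared)

Since this transition ends at n = 3, it belongs to the Paschen series.

For reference, this 16 → 3 line has photon energy
ΔE = 13.6057 eV × (1/3² - 1/16²) = 1.45859718 eV,
corresponding to wavelength λ = hc/ΔE = 1239.84 eV·nm / 1.45859718 eV = 850.0222 nm in the infrared region.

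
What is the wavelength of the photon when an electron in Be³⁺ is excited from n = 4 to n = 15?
98.103 nm

First, find the transition energy using E_n = -13.6057 Z² / n² eV:
E_4 = -13.6057 × 4² / 4² = -13.60570 eV
E_15 = -13.6057 × 4² / 15² = -0.96752 eV

Photon energy: |ΔE| = |E_15 - E_4| = 12.63818 eV

Convert to wavelength using E = hc/λ with hc = 1239.84 eV·nm:
λ = hc/E = 1239.84 eV·nm / 12.63818 eV
λ = 98.103 nm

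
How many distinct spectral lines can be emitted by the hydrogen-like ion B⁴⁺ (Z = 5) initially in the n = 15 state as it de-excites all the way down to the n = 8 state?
28

The electron can occupy levels n = 8, 9, ..., 15 during de-excitation — that is m = 15 - 8 + 1 = 8 distinct levels.

The number of distinct spectral lines equals the number of ways to choose 2 of these m levels (each pair gives one possible emission transition):

Number of lines = m(m-1)/2 = 8×7/2 = 28

These correspond to all possible transitions between the 8 levels:
15 → 14, 15 → 13, 15 → 12, 15 → 11, 15 → 10, 15 → 9, 15 → 8, 14 → 13...

Each transition produces a photon with a unique energy (and thus wavelength). This count does not depend on Z.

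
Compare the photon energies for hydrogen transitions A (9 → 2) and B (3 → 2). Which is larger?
9 → 2

Calculate the energy for each transition:

Transition 9 → 2:
ΔE₁ = |E_2 - E_9| = |-13.6057/2² - (-13.6057/9²)|
ΔE₁ = |-3.4014250000 - (-0.1679716049)| = 3.2334534 eV

Transition 3 → 2:
ΔE₂ = |E_2 - E_3| = |-13.6057/2² - (-13.6057/3²)|
ΔE₂ = |-3.4014250000 - (-1.5117444444)| = 1.8896806 eV

Since 3.2334534 eV > 1.8896806 eV, the transition 9 → 2 emits the more energetic photon.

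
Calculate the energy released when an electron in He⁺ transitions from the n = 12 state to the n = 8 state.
0.472 eV

The energy levels are E_n = -13.6057 Z² eV / n².

Energy at n = 12: E_12 = -13.6057 × 2² / 12² = -0.377936 eV
Energy at n = 8: E_8 = -13.6057 × 2² / 8² = -0.850356 eV

For emission (electron falling to lower state), the photon energy is:
E_photon = E_12 - E_8 = |-0.377936 - (-0.850356)|
E_photon = 0.472 eV

This energy is carried away by the emitted photon.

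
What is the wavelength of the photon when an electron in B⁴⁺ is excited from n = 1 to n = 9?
3.691 nm

First, find the transition energy using E_n = -13.6057 Z² / n² eV:
E_1 = -13.6057 × 5² / 1² = -340.14250 eV
E_9 = -13.6057 × 5² / 9² = -4.19929 eV

Photon energy: |ΔE| = |E_9 - E_1| = 335.94321 eV

Convert to wavelength using E = hc/λ with hc = 1239.84 eV·nm:
λ = hc/E = 1239.84 eV·nm / 335.94321 eV
λ = 3.691 nm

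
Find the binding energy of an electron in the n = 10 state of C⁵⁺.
4.8981 eV

The ionization energy is the energy needed to remove the electron completely (n → ∞).

For a hydrogen-like ion with Z = 6, E_n = -13.6057 Z² / n² eV.

At n = 10: E_10 = -13.6057 × 6² / 10² = -4.8980520 eV
At n = ∞: E_∞ = 0 eV

Ionization energy = E_∞ - E_10 = 0 - (-4.8980520) = 4.8980520 eV
Ionization energy ≈ 4.8981 eV

This is also called the binding energy of the electron in state n = 10.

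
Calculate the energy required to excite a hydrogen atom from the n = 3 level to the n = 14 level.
1.44233 eV

The energy levels of a hydrogen-like atom are E_n = -13.6057 eV / n².

Energy at n = 3: E_3 = -13.6057 / 3² = -1.51174444 eV
Energy at n = 14: E_14 = -13.6057 / 14² = -0.06941684 eV

The excitation energy is the difference:
ΔE = E_14 - E_3
ΔE = -0.06941684 - (-1.51174444)
ΔE = 1.44233 eV

Since this is positive, energy must be absorbed (photon absorption).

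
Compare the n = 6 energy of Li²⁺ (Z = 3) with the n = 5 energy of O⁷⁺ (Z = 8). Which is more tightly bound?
O⁷⁺ at n = 5 (E = -34.8306 eV)

Using E_n = -13.6057 Z² / n² eV:

Li²⁺ (Z = 3) at n = 6:
E = -13.6057 × 3² / 6² = -13.6057 × 9 / 36 = -3.4014250 eV

O⁷⁺ (Z = 8) at n = 5:
E = -13.6057 × 8² / 5² = -13.6057 × 64 / 25 = -34.8305920 eV

Since -34.8305920 eV < -3.4014250 eV,
O⁷⁺ at n = 5 is more tightly bound (requires more energy to ionize).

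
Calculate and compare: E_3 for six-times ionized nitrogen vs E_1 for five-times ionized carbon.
C⁵⁺ at n = 1 (E = -489.81 eV)

Using E_n = -13.6057 Z² / n² eV:

N⁶⁺ (Z = 7) at n = 3:
E = -13.6057 × 7² / 3² = -13.6057 × 49 / 9 = -74.07548 eV

C⁵⁺ (Z = 6) at n = 1:
E = -13.6057 × 6² / 1² = -13.6057 × 36 / 1 = -489.80520 eV

Since -489.80520 eV < -74.07548 eV,
C⁵⁺ at n = 1 is more tightly bound (requires more energy to ionize).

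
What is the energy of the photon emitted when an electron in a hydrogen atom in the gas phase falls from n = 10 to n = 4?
0.71430 eV

The energy levels are E_n = -13.6057 eV / n².

Energy at n = 10: E_10 = -13.6057 / 10² = -0.13605700 eV
Energy at n = 4: E_4 = -13.6057 / 4² = -0.85035625 eV

For emission (electron falling to lower state), the photon energy is:
E_photon = E_10 - E_4 = |-0.13605700 - (-0.85035625)|
E_photon = 0.71430 eV

This energy is carried away by the emitted photon.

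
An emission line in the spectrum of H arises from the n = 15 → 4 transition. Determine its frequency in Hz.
1.91e+14 Hz

First, find the transition energy:
E_15 = -13.6057 / 15² = -0.060470 eV
E_4 = -13.6057 / 4² = -0.850356 eV
|ΔE| = |E_4 - E_15| = 0.789886 eV

Convert to Joules: E = 0.789886 eV × (1.602177 × 10⁻¹⁹ J/eV) = 1.2655e-19 J

Using E = hf:
f = E/h = 1.2655e-19 J / (6.62607 × 10⁻³⁴ J·s)
f = 1.91e+14 Hz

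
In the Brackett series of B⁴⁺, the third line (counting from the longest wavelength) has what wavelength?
86.597802 nm

The lines of a series are numbered from the longest wavelength (smallest ΔE) outward; the third line is the transition from n = n_f + 3 to n_f.
The Brackett series has all transitions ending at n_f = 4.

For B⁴⁺ (Z = 5), the third line (γ-line) is the jump from n = 7 to n = 4:
E_7 = -13.6057 × 5² / 7² = -6.94168367 eV
E_4 = -13.6057 × 5² / 4² = -21.25890625 eV
ΔE = E_7 - E_4 = 14.31722258 eV

λ = hc/E = 1239.84 eV·nm / 14.31722258 eV
λ = 86.597802 nm

This is the γ-line of the Brackett series in B⁴⁺.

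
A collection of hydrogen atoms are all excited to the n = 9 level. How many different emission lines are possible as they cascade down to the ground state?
36

The electron can occupy levels n = 1, 2, ..., 9 during de-excitation — that is m = 9 - 1 + 1 = 9 distinct levels.

The number of distinct spectral lines equals the number of ways to choose 2 of these m levels (each pair gives one possible emission transition):

Number of lines = m(m-1)/2 = 9×8/2 = 36

These correspond to all possible transitions between the 9 levels:
9 → 8, 9 → 7, 9 → 6, 9 → 5, 9 → 4, 9 → 3, 9 → 2, 9 → 1...

Each transition produces a photon with a unique energy (and thus wavelength). This count does not depend on Z.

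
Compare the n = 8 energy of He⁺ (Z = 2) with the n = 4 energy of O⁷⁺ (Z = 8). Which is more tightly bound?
O⁷⁺ at n = 4 (E = -54.4228 eV)

Using E_n = -13.6057 Z² / n² eV:

He⁺ (Z = 2) at n = 8:
E = -13.6057 × 2² / 8² = -13.6057 × 4 / 64 = -0.8503563 eV

O⁷⁺ (Z = 8) at n = 4:
E = -13.6057 × 8² / 4² = -13.6057 × 64 / 16 = -54.4228000 eV

Since -54.4228000 eV < -0.8503563 eV,
O⁷⁺ at n = 4 is more tightly bound (requires more energy to ionize).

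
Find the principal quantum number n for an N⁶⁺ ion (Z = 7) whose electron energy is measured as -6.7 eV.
n = 10

The exact energy levels follow E_n = -13.6057 Z² / n² eV with Z = 7.

The measured value (-6.7 eV) is reported to only 2 significant figures, so we must test candidate n values and see which one matches to that precision.

Candidate energies:
  n = 8:  E = -13.6057 × 7² / 8² = -10.41686 eV
  n = 9:  E = -13.6057 × 7² / 9² = -8.23061 eV
  n = 10:  E = -13.6057 × 7² / 10² = -6.66679 eV  ← matches
  n = 11:  E = -13.6057 × 7² / 11² = -5.50975 eV
  n = 12:  E = -13.6057 × 7² / 12² = -4.62972 eV

Checking against the measurement of -6.7 eV (2 sig figs), only n = 10 agrees:
E_10 = -6.66679 eV, which rounds to -6.7 eV ✓

Therefore n = 10.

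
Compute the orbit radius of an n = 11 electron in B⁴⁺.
1.28061 nm (or 12.80609 Å)

The Bohr radius formula is:
r_n = n² a₀ / Z

where a₀ = 0.05291772 nm is the Bohr radius.

For B⁴⁺ (Z = 5) at n = 11:
r_11 = 11² × 0.05291772 nm / 5
r_11 = 121 × 0.05291772 nm / 5
r_11 = 6.403044 nm / 5
r_11 = 1.28061 nm

The electron orbits at approximately 1.28061 nm from the nucleus.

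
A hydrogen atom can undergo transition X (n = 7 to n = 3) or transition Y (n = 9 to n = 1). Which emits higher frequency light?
9 → 1

Calculate the energy for each transition:

Transition 7 → 3:
ΔE₁ = |E_3 - E_7| = |-13.6057/3² - (-13.6057/7²)|
ΔE₁ = |-1.51174444444 - (-0.27766734694)| = 1.23407710 eV

Transition 9 → 1:
ΔE₂ = |E_1 - E_9| = |-13.6057/1² - (-13.6057/9²)|
ΔE₂ = |-13.60570000000 - (-0.16797160494)| = 13.43772840 eV

Since 13.43772840 eV > 1.23407710 eV, the transition 9 → 1 emits the more energetic photon.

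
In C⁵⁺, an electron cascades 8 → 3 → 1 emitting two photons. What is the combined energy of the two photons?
482.151994 eV

The energy levels of C⁵⁺ are E_n = -13.6057 × 6² / n² eV.

First transition (8 → 3):
ΔE₁ = |E_3 - E_8|
ΔE₁ = |-54.422800000000 - (-7.653206250000)| = 46.769593750 eV

Second transition (3 → 1):
ΔE₂ = |E_1 - E_3|
ΔE₂ = |-489.805200000000 - (-54.422800000000)| = 435.382400000 eV

Total energy released:
E_total = ΔE₁ + ΔE₂ = 46.769593750 + 435.382400000 = 482.151994 eV

Note: This equals the direct transition 8 → 1: 482.151994 eV ✓
Energy is conserved regardless of the path taken.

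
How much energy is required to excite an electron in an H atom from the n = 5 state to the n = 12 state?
0.4497 eV

The energy levels of a hydrogen-like atom are E_n = -13.6057 eV / n².

Energy at n = 5: E_5 = -13.6057 / 5² = -0.5442280 eV
Energy at n = 12: E_12 = -13.6057 / 12² = -0.0944840 eV

The excitation energy is the difference:
ΔE = E_12 - E_5
ΔE = -0.0944840 - (-0.5442280)
ΔE = 0.4497 eV

Since this is positive, energy must be absorbed (photon absorption).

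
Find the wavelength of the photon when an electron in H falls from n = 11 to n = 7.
7504.01523 nm

First, find the transition energy using E_n = -13.6057 / n² eV:
E_11 = -13.6057 / 11² = -0.11244380165 eV
E_7 = -13.6057 / 7² = -0.27766734694 eV

Photon energy: |ΔE| = |E_7 - E_11| = 0.16522354529 eV

Convert to wavelength using E = hc/λ with hc = 1239.84 eV·nm:
λ = hc/E = 1239.84 eV·nm / 0.16522354529 eV
λ = 7504.01523 nm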